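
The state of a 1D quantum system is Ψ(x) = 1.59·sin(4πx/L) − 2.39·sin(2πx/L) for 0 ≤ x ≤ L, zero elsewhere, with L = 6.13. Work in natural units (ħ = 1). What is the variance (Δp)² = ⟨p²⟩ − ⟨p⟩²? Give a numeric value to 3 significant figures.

Compute ⟨p⟩ and ⟨p²⟩ separately; (Δp)² = ⟨p²⟩ − ⟨p⟩².
d²/dx² sin(jπx/L) = −(jπ/L)²·sin(jπx/L); on 0 ≤ x ≤ L, ∫sin²(jπx/L) dx = L/2 and ∫sin(jπx/L)·sin(lπx/L) dx = 0 for j ≠ l, so only diagonal terms survive in ∫|Ψ|² and ∫Ψ·Ψ″; ∫Ψ·Ψ′ dx = [Ψ²/2] between the walls = 0.
Normalization: ∫|Ψ|² dx = 25.256.
⟨p⟩ = 0.0000 and ⟨p²⟩ = 2.0176.
(Δp)² = 2.0176 − (0.0000)² = 2.0176.

2.02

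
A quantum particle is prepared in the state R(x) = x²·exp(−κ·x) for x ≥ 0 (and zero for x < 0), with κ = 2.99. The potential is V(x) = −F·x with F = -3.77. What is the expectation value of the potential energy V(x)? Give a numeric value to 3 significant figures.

⟨V⟩ = ∫ V(x)·|R|² dx / ∫|R|² dx.
Every integrand reduces to terms xʲ·e^(−2κx) on [0, ∞); use ∫₀^∞ xʲ·e^(−2κx) dx = j!/(2κ)^(j+1).
State is unnormalized: ∫|R|² dx = 0.0031384, and ∫R*·V(x)·R dx = 0.0098927, so ⟨V⟩ = 0.0098927 / 0.0031384.
⟨V⟩ = 3.1522.

3.15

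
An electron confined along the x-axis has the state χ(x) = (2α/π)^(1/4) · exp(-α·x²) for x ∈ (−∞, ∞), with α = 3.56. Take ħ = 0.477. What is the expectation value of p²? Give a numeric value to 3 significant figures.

0.810

p² χ = −ħ² d²χ/dx²; ⟨p²⟩ = −ħ² ∫ χ*·χ'' dx.
Gaussian moments: ∫x^(2j)·e^(−2αx²) dx = (2j−1)!!/(4α)^j · √(π/(2α)), odd powers integrate to 0; here √(π/(2α)) = 0.66426. Derivatives: d/dx e^(−αx²) = −2αx·e^(−αx²), d²/dx² e^(−αx²) = (4α²x² − 2α)·e^(−αx²).
⟨p²⟩ = 0.81000.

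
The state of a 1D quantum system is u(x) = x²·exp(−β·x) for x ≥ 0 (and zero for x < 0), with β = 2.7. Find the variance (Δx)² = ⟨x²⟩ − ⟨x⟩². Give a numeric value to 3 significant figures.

0.171

Compute ⟨x⟩ and ⟨x²⟩ separately, then (Δx)² = ⟨x²⟩ − ⟨x⟩².
Every integrand reduces to terms xʲ·e^(−2βx) on [0, ∞); use ∫₀^∞ xʲ·e^(−2βx) dx = j!/(2β)^(j+1).
Normalization: ∫|u|² dx = 0.0052269.
⟨x⟩ = 0.92593 and ⟨x²⟩ = 1.0288.
(Δx)² = 1.0288 − (0.92593)² = 0.17147.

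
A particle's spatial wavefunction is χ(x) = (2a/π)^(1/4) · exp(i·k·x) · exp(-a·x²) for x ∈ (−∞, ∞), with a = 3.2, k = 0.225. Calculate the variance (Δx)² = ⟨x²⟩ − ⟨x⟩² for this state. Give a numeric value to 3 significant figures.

Compute ⟨x⟩ and ⟨x²⟩ separately, then (Δx)² = ⟨x²⟩ − ⟨x⟩².
Gaussian moments: ∫x^(2j)·e^(−2ax²) dx = (2j−1)!!/(4a)^j · √(π/(2a)), odd powers integrate to 0; here √(π/(2a)) = 0.70062.
⟨x⟩ = 0.0000 and ⟨x²⟩ = 0.078125.
(Δx)² = 0.078125 − (0.0000)² = 0.078125.

0.0781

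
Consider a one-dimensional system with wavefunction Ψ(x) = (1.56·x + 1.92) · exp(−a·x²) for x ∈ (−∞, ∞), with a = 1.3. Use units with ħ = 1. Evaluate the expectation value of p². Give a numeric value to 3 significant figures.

p² Ψ = −ħ² d²Ψ/dx²; ⟨p²⟩ = −ħ² ∫ Ψ*·Ψ'' dx / ∫|Ψ|² dx.
Expand each integrand as polynomial × e^(−2ax²) and use ∫x^(2j)·e^(−2ax²) dx = (2j−1)!!/(4a)^j · √(π/(2a)), odd powers → 0; here √(π/(2a)) = 1.0992. Differentiate with the product rule, d/dx e^(−ax²) = −2ax·e^(−ax²).
State is unnormalized: ∫|Ψ|² dx = 4.5666, and ∫Ψ*·(−ħ² Ψ'') dx = 7.2742, so ⟨p²⟩ = 7.2742 / 4.5666.
⟨p²⟩ = 1.5929.

1.59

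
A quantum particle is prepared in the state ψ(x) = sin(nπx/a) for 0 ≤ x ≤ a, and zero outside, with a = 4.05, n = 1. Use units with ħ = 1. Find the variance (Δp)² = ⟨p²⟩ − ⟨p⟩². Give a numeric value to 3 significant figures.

0.602

Compute ⟨p⟩ and ⟨p²⟩ separately; (Δp)² = ⟨p²⟩ − ⟨p⟩².
d/dx sin(nπx/a) = (nπ/a)·cos(nπx/a) and d²/dx² sin(nπx/a) = −(nπ/a)²·sin(nπx/a); on 0 ≤ x ≤ a, ∫sin²(nπx/a) dx = a/2 and ∫sin(nπx/a)·cos(nπx/a) dx = 0.
Normalization: ∫|ψ|² dx = 2.0250.
⟨p⟩ = 0.0000 and ⟨p²⟩ = 0.60171.
(Δp)² = 0.60171 − (0.0000)² = 0.60171.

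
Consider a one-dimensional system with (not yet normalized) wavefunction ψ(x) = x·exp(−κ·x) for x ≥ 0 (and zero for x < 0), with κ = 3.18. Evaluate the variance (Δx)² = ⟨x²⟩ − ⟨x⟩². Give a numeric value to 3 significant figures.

Compute ⟨x⟩ and ⟨x²⟩ separately, then (Δx)² = ⟨x²⟩ − ⟨x⟩².
Every integrand reduces to terms xʲ·e^(−2κx) on [0, ∞); use ∫₀^∞ xʲ·e^(−2κx) dx = j!/(2κ)^(j+1).
Normalization: ∫|ψ|² dx = 0.0077743.
⟨x⟩ = 0.47170 and ⟨x²⟩ = 0.29667.
(Δx)² = 0.29667 − (0.47170)² = 0.074166.

0.0742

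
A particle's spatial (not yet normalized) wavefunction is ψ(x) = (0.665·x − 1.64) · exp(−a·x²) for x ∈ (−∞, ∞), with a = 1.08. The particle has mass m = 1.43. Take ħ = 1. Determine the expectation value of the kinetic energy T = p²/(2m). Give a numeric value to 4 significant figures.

T = −(ħ²/2m) d²/dx², so ⟨T⟩ = −(ħ²/2m) ∫ ψ*·ψ'' dx / ∫|ψ|² dx; with m = 1.43.
Expand each integrand as polynomial × e^(−2ax²) and use ∫x^(2j)·e^(−2ax²) dx = (2j−1)!!/(4a)^j · √(π/(2a)), odd powers → 0; here √(π/(2a)) = 1.2060. Differentiate with the product rule, d/dx e^(−ax²) = −2ax·e^(−ax²).
State is unnormalized: ∫|ψ|² dx = 3.3671, and ∫ψ*·(−ħ²/2m · ψ'') dx = 1.3647, so ⟨T⟩ = 1.3647 / 3.3671.
⟨T⟩ = 0.40531.

0.4053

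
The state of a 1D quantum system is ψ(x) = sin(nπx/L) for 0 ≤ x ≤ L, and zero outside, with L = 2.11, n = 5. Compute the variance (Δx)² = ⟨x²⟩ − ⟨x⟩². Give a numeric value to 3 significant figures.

Compute ⟨x⟩ and ⟨x²⟩ separately, then (Δx)² = ⟨x²⟩ − ⟨x⟩².
With sin²θ = (1 − cos2θ)/2 on 0 ≤ x ≤ L: ∫sin²(nπx/L) dx = L/2, ∫x·sin²(nπx/L) dx = L²/4, ∫x²·sin²(nπx/L) dx = L³·(1/6 − 1/(4n²π²)); higher powers xᵏ the same way, integrating xᵏ·cos(2nπx/L) by parts.
Normalization: ∫|ψ|² dx = 1.0550.
⟨x⟩ = 1.0550 and ⟨x²⟩ = 1.4750.
(Δx)² = 1.4750 − (1.0550)² = 0.36199.

0.362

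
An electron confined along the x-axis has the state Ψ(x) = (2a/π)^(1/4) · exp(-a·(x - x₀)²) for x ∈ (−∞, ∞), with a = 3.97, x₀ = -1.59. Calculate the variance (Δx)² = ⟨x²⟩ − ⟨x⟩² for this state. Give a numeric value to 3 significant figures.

0.0630

Compute ⟨x⟩ and ⟨x²⟩ separately, then (Δx)² = ⟨x²⟩ − ⟨x⟩².
Gaussian moments (u = x − x₀): ∫u^(2j)·e^(−2au²) du = (2j−1)!!/(4a)^j · √(π/(2a)), odd powers integrate to 0; here √(π/(2a)) = 0.62902.
⟨x⟩ = -1.5900 and ⟨x²⟩ = 2.5911.
(Δx)² = 2.5911 − (-1.5900)² = 0.062972.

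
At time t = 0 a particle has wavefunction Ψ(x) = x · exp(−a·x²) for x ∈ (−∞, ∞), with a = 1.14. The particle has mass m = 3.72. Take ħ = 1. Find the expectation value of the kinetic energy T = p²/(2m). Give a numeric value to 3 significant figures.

T = −(ħ²/2m) d²/dx², so ⟨T⟩ = −(ħ²/2m) ∫ Ψ*·Ψ'' dx / ∫|Ψ|² dx; with m = 3.72.
Expand each integrand as polynomial × e^(−2ax²) and use ∫x^(2j)·e^(−2ax²) dx = (2j−1)!!/(4a)^j · √(π/(2a)), odd powers → 0; here √(π/(2a)) = 1.1738. Differentiate with the product rule, d/dx e^(−ax²) = −2ax·e^(−ax²).
State is unnormalized: ∫|Ψ|² dx = 0.25742, and ∫Ψ*·(−ħ²/2m · Ψ'') dx = 0.11833, so ⟨T⟩ = 0.11833 / 0.25742.
⟨T⟩ = 0.45968.

0.460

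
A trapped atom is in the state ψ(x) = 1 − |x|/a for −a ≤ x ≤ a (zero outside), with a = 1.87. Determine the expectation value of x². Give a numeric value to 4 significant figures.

0.3497

⟨x²⟩ = ∫ x²·|ψ|² dx / ∫|ψ|² dx (integrals over the domain).
ψ is even, so ∫ over [−a, a] = 2∫₀ᵃ with ψ = 1 − x/a there: ∫₀ᵃ (1 − x/a)² dx = a/3, ∫₀ᵃ x²(1 − x/a)² dx = a³/30, ∫₀ᵃ x⁴(1 − x/a)² dx = a⁵/105.
State is unnormalized: ∫|ψ|² dx = 1.2467, and ∫ψ*·x²·ψ dx = 0.43595, so ⟨x²⟩ = 0.43595 / 1.2467.
⟨x²⟩ = 0.34969.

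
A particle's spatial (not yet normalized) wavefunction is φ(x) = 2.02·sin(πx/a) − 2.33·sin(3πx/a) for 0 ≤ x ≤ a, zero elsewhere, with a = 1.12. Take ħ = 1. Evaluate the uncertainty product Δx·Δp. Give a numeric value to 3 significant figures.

1.07

Δx = √(⟨x²⟩−⟨x⟩²), Δp = √(⟨p²⟩−⟨p⟩²).
On 0 ≤ x ≤ a (j ≠ l): ∫sin²(jπx/a) dx = a/2, ∫sin(jπx/a)·sin(lπx/a) dx = 0; diagonal moments ∫x·sin²(jπx/a) dx = a²/4, ∫x²·sin²(jπx/a) dx = a³·(1/6 − 1/(4j²π²)); cross terms ∫x·sin(jπx/a)·sin(lπx/a) dx = 0 for j + l even and −4jla²/(π²(j² − l²)²) for j + l odd, ∫x²·sin(jπx/a)·sin(lπx/a) dx = (−1)^(j+l)·4jla³/(π²(j² − l²)²); higher powers the same way via product-to-sum and parts. d²/dx² sin(jπx/a) = −(jπ/a)²·sin(jπx/a); on 0 ≤ x ≤ a, ∫sin²(jπx/a) dx = a/2 and ∫sin(jπx/a)·sin(lπx/a) dx = 0 for j ≠ l, so only diagonal terms survive in ∫|φ|² and ∫φ·φ″; ∫φ·φ′ dx = [φ²/2] between the walls = 0.
Normalization: ∫|φ|² dx = 5.3252.
⟨x⟩ = 0.56000, ⟨x²⟩ = 0.33965 ⇒ Δx = 0.16141.
⟨p⟩ = 0.0000, ⟨p²⟩ = 43.803 ⇒ Δp = 6.6184.
Δx·Δp = 1.0683.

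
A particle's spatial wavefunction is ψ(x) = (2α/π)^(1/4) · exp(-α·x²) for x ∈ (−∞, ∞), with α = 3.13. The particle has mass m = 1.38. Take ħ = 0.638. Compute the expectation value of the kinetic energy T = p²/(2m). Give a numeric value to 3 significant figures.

0.462

T = −(ħ²/2m) d²/dx², so ⟨T⟩ = −(ħ²/2m) ∫ ψ*·ψ'' dx; with m = 1.38.
Gaussian moments: ∫x^(2j)·e^(−2αx²) dx = (2j−1)!!/(4α)^j · √(π/(2α)), odd powers integrate to 0; here √(π/(2α)) = 0.70842. Derivatives: d/dx e^(−αx²) = −2αx·e^(−αx²), d²/dx² e^(−αx²) = (4α²x² − 2α)·e^(−αx²).
⟨T⟩ = 0.46161.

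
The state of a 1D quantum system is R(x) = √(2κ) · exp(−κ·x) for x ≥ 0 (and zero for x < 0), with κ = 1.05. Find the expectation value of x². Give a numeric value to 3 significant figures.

0.454

⟨x²⟩ = ∫ x²·|R|² dx (integrals over the domain).
Every integrand reduces to terms xʲ·e^(−2κx) on [0, ∞); use ∫₀^∞ xʲ·e^(−2κx) dx = j!/(2κ)^(j+1).
⟨x²⟩ = 0.45351.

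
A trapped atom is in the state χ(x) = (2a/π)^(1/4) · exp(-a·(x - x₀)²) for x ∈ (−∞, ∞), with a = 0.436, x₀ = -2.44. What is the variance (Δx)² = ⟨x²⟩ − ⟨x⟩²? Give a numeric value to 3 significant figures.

Compute ⟨x⟩ and ⟨x²⟩ separately, then (Δx)² = ⟨x²⟩ − ⟨x⟩².
Gaussian moments (u = x − x₀): ∫u^(2j)·e^(−2au²) du = (2j−1)!!/(4a)^j · √(π/(2a)), odd powers integrate to 0; here √(π/(2a)) = 1.8981.
⟨x⟩ = -2.4400 and ⟨x²⟩ = 6.5270.
(Δx)² = 6.5270 − (-2.4400)² = 0.57339.

0.573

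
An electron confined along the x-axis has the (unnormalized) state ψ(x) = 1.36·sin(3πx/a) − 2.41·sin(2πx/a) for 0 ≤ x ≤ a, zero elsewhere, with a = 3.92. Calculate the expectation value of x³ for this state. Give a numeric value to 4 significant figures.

⟨x³⟩ = ∫ x³·|ψ|² dx / ∫|ψ|² dx (integrals over the domain).
On 0 ≤ x ≤ a (j ≠ l): ∫sin²(jπx/a) dx = a/2, ∫sin(jπx/a)·sin(lπx/a) dx = 0; diagonal moments ∫x·sin²(jπx/a) dx = a²/4, ∫x²·sin²(jπx/a) dx = a³·(1/6 − 1/(4j²π²)); cross terms ∫x·sin(jπx/a)·sin(lπx/a) dx = 0 for j + l even and −4jla²/(π²(j² − l²)²) for j + l odd, ∫x²·sin(jπx/a)·sin(lπx/a) dx = (−1)^(j+l)·4jla³/(π²(j² − l²)²); higher powers the same way via product-to-sum and parts.
State is unnormalized: ∫|ψ|² dx = 15.009, and ∫ψ*·x³·ψ dx = 341.80, so ⟨x³⟩ = 341.80 / 15.009.
⟨x³⟩ = 22.773.

22.77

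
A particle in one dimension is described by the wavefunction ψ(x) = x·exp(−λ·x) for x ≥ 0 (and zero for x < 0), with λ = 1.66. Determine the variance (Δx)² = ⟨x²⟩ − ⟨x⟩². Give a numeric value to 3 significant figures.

0.272

Compute ⟨x⟩ and ⟨x²⟩ separately, then (Δx)² = ⟨x²⟩ − ⟨x⟩².
Every integrand reduces to terms xʲ·e^(−2λx) on [0, ∞); use ∫₀^∞ xʲ·e^(−2λx) dx = j!/(2λ)^(j+1).
Normalization: ∫|ψ|² dx = 0.054653.
⟨x⟩ = 0.90361 and ⟨x²⟩ = 1.0887.
(Δx)² = 1.0887 − (0.90361)² = 0.27217.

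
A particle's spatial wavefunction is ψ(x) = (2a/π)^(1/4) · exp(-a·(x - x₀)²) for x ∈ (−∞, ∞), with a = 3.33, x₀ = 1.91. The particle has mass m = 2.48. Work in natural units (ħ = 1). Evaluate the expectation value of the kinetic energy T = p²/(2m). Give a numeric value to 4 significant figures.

T = −(ħ²/2m) d²/dx², so ⟨T⟩ = −(ħ²/2m) ∫ ψ*·ψ'' dx; with m = 2.48.
Gaussian moments (u = x − x₀): ∫u^(2j)·e^(−2au²) du = (2j−1)!!/(4a)^j · √(π/(2a)), odd powers integrate to 0; here √(π/(2a)) = 0.68681. Derivatives: d/dx e^(−au²) = −2au·e^(−au²), d²/dx² e^(−au²) = (4a²u² − 2a)·e^(−au²).
⟨T⟩ = 0.67137.

0.6714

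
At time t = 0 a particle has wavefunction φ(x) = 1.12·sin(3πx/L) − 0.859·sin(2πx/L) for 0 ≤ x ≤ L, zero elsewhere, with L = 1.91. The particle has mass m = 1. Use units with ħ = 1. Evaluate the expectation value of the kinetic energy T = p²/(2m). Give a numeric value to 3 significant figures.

T = −(ħ²/2m) d²/dx², so ⟨T⟩ = −(ħ²/2m) ∫ φ*·φ'' dx / ∫|φ|² dx; with m = 1.
d²/dx² sin(jπx/L) = −(jπ/L)²·sin(jπx/L); on 0 ≤ x ≤ L, ∫sin²(jπx/L) dx = L/2 and ∫sin(jπx/L)·sin(lπx/L) dx = 0 for j ≠ l, so only diagonal terms survive in ∫|φ|² and ∫φ·φ″; ∫φ·φ′ dx = [φ²/2] between the walls = 0.
State is unnormalized: ∫|φ|² dx = 1.9026, and ∫φ*·(−ħ²/2m · φ'') dx = 18.397, so ⟨T⟩ = 18.397 / 1.9026.
⟨T⟩ = 9.6693.

9.67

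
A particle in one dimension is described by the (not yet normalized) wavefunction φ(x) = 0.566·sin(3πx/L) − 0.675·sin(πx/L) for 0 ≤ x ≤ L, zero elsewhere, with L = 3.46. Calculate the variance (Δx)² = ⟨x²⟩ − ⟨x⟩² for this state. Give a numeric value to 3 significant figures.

Compute ⟨x⟩ and ⟨x²⟩ separately, then (Δx)² = ⟨x²⟩ − ⟨x⟩².
On 0 ≤ x ≤ L (j ≠ l): ∫sin²(jπx/L) dx = L/2, ∫sin(jπx/L)·sin(lπx/L) dx = 0; diagonal moments ∫x·sin²(jπx/L) dx = L²/4, ∫x²·sin²(jπx/L) dx = L³·(1/6 − 1/(4j²π²)); cross terms ∫x·sin(jπx/L)·sin(lπx/L) dx = 0 for j + l even and −4jlL²/(π²(j² − l²)²) for j + l odd, ∫x²·sin(jπx/L)·sin(lπx/L) dx = (−1)^(j+l)·4jlL³/(π²(j² − l²)²); higher powers the same way via product-to-sum and parts.
Normalization: ∫|φ|² dx = 1.3424.
⟨x⟩ = 1.7300 and ⟨x²⟩ = 3.1587.
(Δx)² = 3.1587 − (1.7300)² = 0.16581.

0.166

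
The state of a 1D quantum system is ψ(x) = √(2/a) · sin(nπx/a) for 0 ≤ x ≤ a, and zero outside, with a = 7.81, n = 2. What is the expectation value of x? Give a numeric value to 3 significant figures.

3.91

⟨x⟩ = ∫ x·|ψ|² dx (integrals over the domain).
With sin²θ = (1 − cos2θ)/2 on 0 ≤ x ≤ a: ∫sin²(nπx/a) dx = a/2, ∫x·sin²(nπx/a) dx = a²/4, ∫x²·sin²(nπx/a) dx = a³·(1/6 − 1/(4n²π²)); higher powers xᵏ the same way, integrating xᵏ·cos(2nπx/a) by parts.
⟨x⟩ = 3.9050.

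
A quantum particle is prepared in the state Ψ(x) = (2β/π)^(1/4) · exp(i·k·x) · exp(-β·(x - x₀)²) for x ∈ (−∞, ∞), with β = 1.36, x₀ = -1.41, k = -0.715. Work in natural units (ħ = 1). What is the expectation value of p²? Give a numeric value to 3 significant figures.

p² Ψ = −ħ² d²Ψ/dx²; ⟨p²⟩ = −ħ² ∫ Ψ*·Ψ'' dx.
Gaussian moments (u = x − x₀): ∫u^(2j)·e^(−2βu²) du = (2j−1)!!/(4β)^j · √(π/(2β)), odd powers integrate to 0; here √(π/(2β)) = 1.0747. Derivatives: Ψ′ = (ik − 2βu)·Ψ, Ψ″ = ((ik − 2βu)² − 2β)·Ψ; the odd-in-u pieces drop out.
⟨p²⟩ = 1.8712.

1.87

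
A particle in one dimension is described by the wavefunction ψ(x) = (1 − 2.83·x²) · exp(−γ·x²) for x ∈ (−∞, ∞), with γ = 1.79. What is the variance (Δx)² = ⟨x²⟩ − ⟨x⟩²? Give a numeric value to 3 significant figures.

Compute ⟨x⟩ and ⟨x²⟩ separately, then (Δx)² = ⟨x²⟩ − ⟨x⟩².
Expand each integrand as polynomial × e^(−2γx²) and use ∫x^(2j)·e^(−2γx²) dx = (2j−1)!!/(4γ)^j · √(π/(2γ)), odd powers → 0; here √(π/(2γ)) = 0.93677.
Normalization: ∫|ψ|² dx = 0.63529.
⟨x⟩ = 0.0000 and ⟨x²⟩ = 0.20015.
(Δx)² = 0.20015 − (0.0000)² = 0.20015.

0.200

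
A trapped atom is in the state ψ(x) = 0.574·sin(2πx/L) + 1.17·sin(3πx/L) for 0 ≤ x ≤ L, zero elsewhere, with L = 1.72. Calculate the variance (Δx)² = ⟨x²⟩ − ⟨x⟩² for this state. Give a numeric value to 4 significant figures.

Compute ⟨x⟩ and ⟨x²⟩ separately, then (Δx)² = ⟨x²⟩ − ⟨x⟩².
On 0 ≤ x ≤ L (j ≠ l): ∫sin²(jπx/L) dx = L/2, ∫sin(jπx/L)·sin(lπx/L) dx = 0; diagonal moments ∫x·sin²(jπx/L) dx = L²/4, ∫x²·sin²(jπx/L) dx = L³·(1/6 − 1/(4j²π²)); cross terms ∫x·sin(jπx/L)·sin(lπx/L) dx = 0 for j + l even and −4jlL²/(π²(j² − l²)²) for j + l odd, ∫x²·sin(jπx/L)·sin(lπx/L) dx = (−1)^(j+l)·4jlL³/(π²(j² − l²)²); higher powers the same way via product-to-sum and parts.
Normalization: ∫|ψ|² dx = 1.4606.
⟨x⟩ = 0.59538 and ⟨x²⟩ = 0.51029.
(Δx)² = 0.51029 − (0.59538)² = 0.15582.

0.1558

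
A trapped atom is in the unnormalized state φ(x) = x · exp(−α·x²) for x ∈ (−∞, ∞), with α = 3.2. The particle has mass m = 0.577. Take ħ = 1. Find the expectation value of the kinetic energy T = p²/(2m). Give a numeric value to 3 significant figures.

T = −(ħ²/2m) d²/dx², so ⟨T⟩ = −(ħ²/2m) ∫ φ*·φ'' dx / ∫|φ|² dx; with m = 0.577.
Expand each integrand as polynomial × e^(−2αx²) and use ∫x^(2j)·e^(−2αx²) dx = (2j−1)!!/(4α)^j · √(π/(2α)), odd powers → 0; here √(π/(2α)) = 0.70062. Differentiate with the product rule, d/dx e^(−αx²) = −2αx·e^(−αx²).
State is unnormalized: ∫|φ|² dx = 0.054736, and ∫φ*·(−ħ²/2m · φ'') dx = 0.45534, so ⟨T⟩ = 0.45534 / 0.054736.
⟨T⟩ = 8.3189.

8.32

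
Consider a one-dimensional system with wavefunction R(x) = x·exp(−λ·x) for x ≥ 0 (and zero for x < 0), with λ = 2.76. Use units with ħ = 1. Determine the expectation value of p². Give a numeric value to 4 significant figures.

7.618

p² R = −ħ² d²R/dx²; ⟨p²⟩ = −ħ² ∫ R*·R'' dx / ∫|R|² dx.
Differentiate x·exp(−λ·x) with the product rule; every integrand then reduces to terms xʲ·e^(−2λx) on [0, ∞), with ∫₀^∞ xʲ·e^(−2λx) dx = j!/(2λ)^(j+1).
State is unnormalized: ∫|R|² dx = 0.011891, and ∫R*·(−ħ² R'') dx = 0.090580, so ⟨p²⟩ = 0.090580 / 0.011891.
⟨p²⟩ = 7.6176.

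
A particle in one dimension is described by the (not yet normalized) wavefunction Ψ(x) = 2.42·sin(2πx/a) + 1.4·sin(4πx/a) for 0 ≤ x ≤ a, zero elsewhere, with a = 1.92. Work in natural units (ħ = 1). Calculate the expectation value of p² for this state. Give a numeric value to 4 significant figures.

18.77

p² Ψ = −ħ² d²Ψ/dx²; ⟨p²⟩ = −ħ² ∫ Ψ*·Ψ'' dx / ∫|Ψ|² dx.
d²/dx² sin(jπx/a) = −(jπ/a)²·sin(jπx/a); on 0 ≤ x ≤ a, ∫sin²(jπx/a) dx = a/2 and ∫sin(jπx/a)·sin(lπx/a) dx = 0 for j ≠ l, so only diagonal terms survive in ∫|Ψ|² and ∫Ψ·Ψ″; ∫Ψ·Ψ′ dx = [Ψ²/2] between the walls = 0.
State is unnormalized: ∫|Ψ|² dx = 7.5037, and ∫Ψ*·(−ħ² Ψ'') dx = 140.81, so ⟨p²⟩ = 140.81 / 7.5037.
⟨p²⟩ = 18.765.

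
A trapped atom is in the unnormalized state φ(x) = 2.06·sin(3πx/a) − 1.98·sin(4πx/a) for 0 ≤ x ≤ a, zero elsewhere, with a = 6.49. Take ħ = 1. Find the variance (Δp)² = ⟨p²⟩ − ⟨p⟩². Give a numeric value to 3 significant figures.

Compute ⟨p⟩ and ⟨p²⟩ separately; (Δp)² = ⟨p²⟩ − ⟨p⟩².
d²/dx² sin(jπx/a) = −(jπ/a)²·sin(jπx/a); on 0 ≤ x ≤ a, ∫sin²(jπx/a) dx = a/2 and ∫sin(jπx/a)·sin(lπx/a) dx = 0 for j ≠ l, so only diagonal terms survive in ∫|φ|² and ∫φ·φ″; ∫φ·φ′ dx = [φ²/2] between the walls = 0.
Normalization: ∫|φ|² dx = 26.492.
⟨p⟩ = 0.0000 and ⟨p²⟩ = 2.8965.
(Δp)² = 2.8965 − (0.0000)² = 2.8965.

2.90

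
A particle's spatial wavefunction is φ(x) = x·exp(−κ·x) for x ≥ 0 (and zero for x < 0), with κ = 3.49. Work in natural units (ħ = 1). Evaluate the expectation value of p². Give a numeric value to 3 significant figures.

p² φ = −ħ² d²φ/dx²; ⟨p²⟩ = −ħ² ∫ φ*·φ'' dx / ∫|φ|² dx.
Differentiate x·exp(−κ·x) with the product rule; every integrand then reduces to terms xʲ·e^(−2κx) on [0, ∞), with ∫₀^∞ xʲ·e^(−2κx) dx = j!/(2κ)^(j+1).
State is unnormalized: ∫|φ|² dx = 0.0058812, and ∫φ*·(−ħ² φ'') dx = 0.071633, so ⟨p²⟩ = 0.071633 / 0.0058812.
⟨p²⟩ = 12.180.

12.2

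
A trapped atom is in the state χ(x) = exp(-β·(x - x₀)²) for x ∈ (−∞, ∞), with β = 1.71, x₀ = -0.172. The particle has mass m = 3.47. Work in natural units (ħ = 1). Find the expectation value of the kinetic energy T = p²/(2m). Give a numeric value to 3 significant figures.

T = −(ħ²/2m) d²/dx², so ⟨T⟩ = −(ħ²/2m) ∫ χ*·χ'' dx / ∫|χ|² dx; with m = 3.47.
Gaussian moments (u = x − x₀): ∫u^(2j)·e^(−2βu²) du = (2j−1)!!/(4β)^j · √(π/(2β)), odd powers integrate to 0; here √(π/(2β)) = 0.95843. Derivatives: d/dx e^(−βu²) = −2βu·e^(−βu²), d²/dx² e^(−βu²) = (4β²u² − 2β)·e^(−βu²).
State is unnormalized: ∫|χ|² dx = 0.95843, and ∫χ*·(−ħ²/2m · χ'') dx = 0.23616, so ⟨T⟩ = 0.23616 / 0.95843.
⟨T⟩ = 0.24640.

0.246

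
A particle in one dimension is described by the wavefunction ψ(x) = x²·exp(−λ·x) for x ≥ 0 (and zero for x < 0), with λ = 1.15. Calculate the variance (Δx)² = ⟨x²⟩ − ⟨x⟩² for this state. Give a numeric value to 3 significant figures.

0.945

Compute ⟨x⟩ and ⟨x²⟩ separately, then (Δx)² = ⟨x²⟩ − ⟨x⟩².
Every integrand reduces to terms xʲ·e^(−2λx) on [0, ∞); use ∫₀^∞ xʲ·e^(−2λx) dx = j!/(2λ)^(j+1).
Normalization: ∫|ψ|² dx = 0.37288.
⟨x⟩ = 2.1739 and ⟨x²⟩ = 5.6711.
(Δx)² = 5.6711 − (2.1739)² = 0.94518.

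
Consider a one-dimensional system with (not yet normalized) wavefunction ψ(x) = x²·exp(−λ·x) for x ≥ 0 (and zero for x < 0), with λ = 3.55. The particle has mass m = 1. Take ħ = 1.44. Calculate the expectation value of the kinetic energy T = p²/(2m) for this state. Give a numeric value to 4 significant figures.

T = −(ħ²/2m) d²/dx², so ⟨T⟩ = −(ħ²/2m) ∫ ψ*·ψ'' dx / ∫|ψ|² dx; with m = 1.
Differentiate x²·exp(−λ·x) with the product rule; every integrand then reduces to terms xʲ·e^(−2λx) on [0, ∞), with ∫₀^∞ xʲ·e^(−2λx) dx = j!/(2λ)^(j+1).
State is unnormalized: ∫|ψ|² dx = 0.0013302, and ∫ψ*·(−ħ²/2m · ψ'') dx = 0.0057936, so ⟨T⟩ = 0.0057936 / 0.0013302.
⟨T⟩ = 4.3554.

4.355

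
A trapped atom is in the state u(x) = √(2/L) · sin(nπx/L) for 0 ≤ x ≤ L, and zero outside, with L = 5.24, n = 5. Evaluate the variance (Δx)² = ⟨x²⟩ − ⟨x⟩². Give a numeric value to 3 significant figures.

Compute ⟨x⟩ and ⟨x²⟩ separately, then (Δx)² = ⟨x²⟩ − ⟨x⟩².
With sin²θ = (1 − cos2θ)/2 on 0 ≤ x ≤ L: ∫sin²(nπx/L) dx = L/2, ∫x·sin²(nπx/L) dx = L²/4, ∫x²·sin²(nπx/L) dx = L³·(1/6 − 1/(4n²π²)); higher powers xᵏ the same way, integrating xᵏ·cos(2nπx/L) by parts.
⟨x⟩ = 2.6200 and ⟨x²⟩ = 9.0969.
(Δx)² = 9.0969 − (2.6200)² = 2.2325.

2.23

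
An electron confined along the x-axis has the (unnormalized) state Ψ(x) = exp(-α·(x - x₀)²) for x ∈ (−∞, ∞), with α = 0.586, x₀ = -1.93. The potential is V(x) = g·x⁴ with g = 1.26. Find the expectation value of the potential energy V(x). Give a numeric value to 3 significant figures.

30.2

⟨V⟩ = ∫ V(x)·|Ψ|² dx / ∫|Ψ|² dx.
Gaussian moments (u = x − x₀): ∫u^(2j)·e^(−2αu²) du = (2j−1)!!/(4α)^j · √(π/(2α)), odd powers integrate to 0; here √(π/(2α)) = 1.6372.
State is unnormalized: ∫|Ψ|² dx = 1.6372, and ∫Ψ*·V(x)·Ψ dx = 49.418, so ⟨V⟩ = 49.418 / 1.6372.
⟨V⟩ = 30.184.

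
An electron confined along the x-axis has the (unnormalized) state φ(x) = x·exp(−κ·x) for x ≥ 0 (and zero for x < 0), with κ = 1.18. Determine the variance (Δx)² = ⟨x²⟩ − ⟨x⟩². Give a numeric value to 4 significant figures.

0.5386

Compute ⟨x⟩ and ⟨x²⟩ separately, then (Δx)² = ⟨x²⟩ − ⟨x⟩².
Every integrand reduces to terms xʲ·e^(−2κx) on [0, ∞); use ∫₀^∞ xʲ·e^(−2κx) dx = j!/(2κ)^(j+1).
Normalization: ∫|φ|² dx = 0.15216.
⟨x⟩ = 1.2712 and ⟨x²⟩ = 2.1546.
(Δx)² = 2.1546 − (1.2712)² = 0.53864.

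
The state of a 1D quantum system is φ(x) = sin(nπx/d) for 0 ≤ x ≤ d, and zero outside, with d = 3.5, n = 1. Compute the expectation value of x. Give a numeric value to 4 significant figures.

1.750

⟨x⟩ = ∫ x·|φ|² dx / ∫|φ|² dx (integrals over the domain).
With sin²θ = (1 − cos2θ)/2 on 0 ≤ x ≤ d: ∫sin²(nπx/d) dx = d/2, ∫x·sin²(nπx/d) dx = d²/4, ∫x²·sin²(nπx/d) dx = d³·(1/6 − 1/(4n²π²)); higher powers xᵏ the same way, integrating xᵏ·cos(2nπx/d) by parts.
State is unnormalized: ∫|φ|² dx = 1.7500, and ∫φ*·x·φ dx = 3.0625, so ⟨x⟩ = 3.0625 / 1.7500.
⟨x⟩ = 1.7500.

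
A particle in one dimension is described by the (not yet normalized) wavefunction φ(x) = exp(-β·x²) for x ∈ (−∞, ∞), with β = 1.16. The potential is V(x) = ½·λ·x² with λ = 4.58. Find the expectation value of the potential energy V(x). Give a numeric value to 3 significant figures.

0.494

⟨V⟩ = ∫ V(x)·|φ|² dx / ∫|φ|² dx.
Gaussian moments: ∫x^(2j)·e^(−2βx²) dx = (2j−1)!!/(4β)^j · √(π/(2β)), odd powers integrate to 0; here √(π/(2β)) = 1.1637.
State is unnormalized: ∫|φ|² dx = 1.1637, and ∫φ*·V(x)·φ dx = 0.57431, so ⟨V⟩ = 0.57431 / 1.1637.
⟨V⟩ = 0.49353.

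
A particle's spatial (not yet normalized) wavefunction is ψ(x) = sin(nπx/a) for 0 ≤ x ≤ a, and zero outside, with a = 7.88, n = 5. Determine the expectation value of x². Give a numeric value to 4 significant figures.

⟨x²⟩ = ∫ x²·|ψ|² dx / ∫|ψ|² dx (integrals over the domain).
With sin²θ = (1 − cos2θ)/2 on 0 ≤ x ≤ a: ∫sin²(nπx/a) dx = a/2, ∫x·sin²(nπx/a) dx = a²/4, ∫x²·sin²(nπx/a) dx = a³·(1/6 − 1/(4n²π²)); higher powers xᵏ the same way, integrating xᵏ·cos(2nπx/a) by parts.
State is unnormalized: ∫|ψ|² dx = 3.9400, and ∫ψ*·x²·ψ dx = 81.055, so ⟨x²⟩ = 81.055 / 3.9400.
⟨x²⟩ = 20.572.

20.57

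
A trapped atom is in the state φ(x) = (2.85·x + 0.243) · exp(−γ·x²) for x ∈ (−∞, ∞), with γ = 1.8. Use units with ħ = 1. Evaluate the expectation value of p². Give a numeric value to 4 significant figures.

5.221

p² φ = −ħ² d²φ/dx²; ⟨p²⟩ = −ħ² ∫ φ*·φ'' dx / ∫|φ|² dx.
Expand each integrand as polynomial × e^(−2γx²) and use ∫x^(2j)·e^(−2γx²) dx = (2j−1)!!/(4γ)^j · √(π/(2γ)), odd powers → 0; here √(π/(2γ)) = 0.93417. Differentiate with the product rule, d/dx e^(−γx²) = −2γx·e^(−γx²).
State is unnormalized: ∫|φ|² dx = 1.1090, and ∫φ*·(−ħ² φ'') dx = 5.7901, so ⟨p²⟩ = 5.7901 / 1.1090.
⟨p²⟩ = 5.2209.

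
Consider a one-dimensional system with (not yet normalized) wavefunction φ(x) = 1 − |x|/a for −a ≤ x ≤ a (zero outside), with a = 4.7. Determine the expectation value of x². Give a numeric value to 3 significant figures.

2.21

⟨x²⟩ = ∫ x²·|φ|² dx / ∫|φ|² dx (integrals over the domain).
φ is even, so ∫ over [−a, a] = 2∫₀ᵃ with φ = 1 − x/a there: ∫₀ᵃ (1 − x/a)² dx = a/3, ∫₀ᵃ x²(1 − x/a)² dx = a³/30, ∫₀ᵃ x⁴(1 − x/a)² dx = a⁵/105.
State is unnormalized: ∫|φ|² dx = 3.1333, and ∫φ*·x²·φ dx = 6.9215, so ⟨x²⟩ = 6.9215 / 3.1333.
⟨x²⟩ = 2.2090.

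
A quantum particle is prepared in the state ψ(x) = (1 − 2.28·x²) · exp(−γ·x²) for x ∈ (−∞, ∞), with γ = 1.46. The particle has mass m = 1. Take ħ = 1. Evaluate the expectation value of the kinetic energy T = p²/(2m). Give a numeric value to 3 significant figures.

3.07

T = −(ħ²/2m) d²/dx², so ⟨T⟩ = −(ħ²/2m) ∫ ψ*·ψ'' dx / ∫|ψ|² dx; with m = 1.
Expand each integrand as polynomial × e^(−2γx²) and use ∫x^(2j)·e^(−2γx²) dx = (2j−1)!!/(4γ)^j · √(π/(2γ)), odd powers → 0; here √(π/(2γ)) = 1.0373. Differentiate with the product rule, d/dx e^(−γx²) = −2γx·e^(−γx²).
State is unnormalized: ∫|ψ|² dx = 0.70164, and ∫ψ*·(−ħ²/2m · ψ'') dx = 2.1563, so ⟨T⟩ = 2.1563 / 0.70164.
⟨T⟩ = 3.0732.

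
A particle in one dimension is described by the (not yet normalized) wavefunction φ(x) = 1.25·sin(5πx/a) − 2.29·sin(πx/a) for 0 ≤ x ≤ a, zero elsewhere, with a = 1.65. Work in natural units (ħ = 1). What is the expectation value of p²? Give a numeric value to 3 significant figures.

p² φ = −ħ² d²φ/dx²; ⟨p²⟩ = −ħ² ∫ φ*·φ'' dx / ∫|φ|² dx.
d²/dx² sin(jπx/a) = −(jπ/a)²·sin(jπx/a); on 0 ≤ x ≤ a, ∫sin²(jπx/a) dx = a/2 and ∫sin(jπx/a)·sin(lπx/a) dx = 0 for j ≠ l, so only diagonal terms survive in ∫|φ|² and ∫φ·φ″; ∫φ·φ′ dx = [φ²/2] between the walls = 0.
State is unnormalized: ∫|φ|² dx = 5.6154, and ∫φ*·(−ħ² φ'') dx = 132.51, so ⟨p²⟩ = 132.51 / 5.6154.
⟨p²⟩ = 23.598.

23.6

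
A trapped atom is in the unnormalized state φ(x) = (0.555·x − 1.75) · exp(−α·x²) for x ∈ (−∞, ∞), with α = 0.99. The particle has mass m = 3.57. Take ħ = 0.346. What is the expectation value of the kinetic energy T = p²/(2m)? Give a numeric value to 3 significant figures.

T = −(ħ²/2m) d²/dx², so ⟨T⟩ = −(ħ²/2m) ∫ φ*·φ'' dx / ∫|φ|² dx; with m = 3.57.
Expand each integrand as polynomial × e^(−2αx²) and use ∫x^(2j)·e^(−2αx²) dx = (2j−1)!!/(4α)^j · √(π/(2α)), odd powers → 0; here √(π/(2α)) = 1.2596. Differentiate with the product rule, d/dx e^(−αx²) = −2αx·e^(−αx²).
State is unnormalized: ∫|φ|² dx = 3.9556, and ∫φ*·(−ħ²/2m · φ'') dx = 0.068913, so ⟨T⟩ = 0.068913 / 3.9556.
⟨T⟩ = 0.017422.

0.0174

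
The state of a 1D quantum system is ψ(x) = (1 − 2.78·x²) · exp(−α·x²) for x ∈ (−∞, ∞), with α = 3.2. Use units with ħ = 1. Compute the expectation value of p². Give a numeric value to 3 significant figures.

p² ψ = −ħ² d²ψ/dx²; ⟨p²⟩ = −ħ² ∫ ψ*·ψ'' dx / ∫|ψ|² dx.
Expand each integrand as polynomial × e^(−2αx²) and use ∫x^(2j)·e^(−2αx²) dx = (2j−1)!!/(4α)^j · √(π/(2α)), odd powers → 0; here √(π/(2α)) = 0.70062. Differentiate with the product rule, d/dx e^(−αx²) = −2αx·e^(−αx²).
State is unnormalized: ∫|ψ|² dx = 0.49544, and ∫ψ*·(−ħ² ψ'') dx = 3.9562, so ⟨p²⟩ = 3.9562 / 0.49544.
⟨p²⟩ = 7.9852.

7.99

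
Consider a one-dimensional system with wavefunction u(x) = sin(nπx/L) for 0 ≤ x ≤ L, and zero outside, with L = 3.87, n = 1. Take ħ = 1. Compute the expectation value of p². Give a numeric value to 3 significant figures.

p² u = −ħ² d²u/dx²; ⟨p²⟩ = −ħ² ∫ u*·u'' dx / ∫|u|² dx.
d/dx sin(nπx/L) = (nπ/L)·cos(nπx/L) and d²/dx² sin(nπx/L) = −(nπ/L)²·sin(nπx/L); on 0 ≤ x ≤ L, ∫sin²(nπx/L) dx = L/2 and ∫sin(nπx/L)·cos(nπx/L) dx = 0.
State is unnormalized: ∫|u|² dx = 1.9350, and ∫u*·(−ħ² u'') dx = 1.2751, so ⟨p²⟩ = 1.2751 / 1.9350.
⟨p²⟩ = 0.65899.

0.659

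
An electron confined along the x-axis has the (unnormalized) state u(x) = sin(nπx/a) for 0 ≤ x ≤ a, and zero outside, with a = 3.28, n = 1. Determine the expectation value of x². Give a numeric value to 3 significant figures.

⟨x²⟩ = ∫ x²·|u|² dx / ∫|u|² dx (integrals over the domain).
With sin²θ = (1 − cos2θ)/2 on 0 ≤ x ≤ a: ∫sin²(nπx/a) dx = a/2, ∫x·sin²(nπx/a) dx = a²/4, ∫x²·sin²(nπx/a) dx = a³·(1/6 − 1/(4n²π²)); higher powers xᵏ the same way, integrating xᵏ·cos(2nπx/a) by parts.
State is unnormalized: ∫|u|² dx = 1.6400, and ∫u*·x²·u dx = 4.9874, so ⟨x²⟩ = 4.9874 / 1.6400.
⟨x²⟩ = 3.0411.

3.04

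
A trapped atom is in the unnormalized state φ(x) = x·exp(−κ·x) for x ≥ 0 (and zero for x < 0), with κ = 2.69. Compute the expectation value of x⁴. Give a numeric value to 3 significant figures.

0.430

⟨x⁴⟩ = ∫ x⁴·|φ|² dx / ∫|φ|² dx (integrals over the domain).
Every integrand reduces to terms xʲ·e^(−2κx) on [0, ∞); use ∫₀^∞ xʲ·e^(−2κx) dx = j!/(2κ)^(j+1).
State is unnormalized: ∫|φ|² dx = 0.012843, and ∫φ*·x⁴·φ dx = 0.0055190, so ⟨x⁴⟩ = 0.0055190 / 0.012843.
⟨x⁴⟩ = 0.42971.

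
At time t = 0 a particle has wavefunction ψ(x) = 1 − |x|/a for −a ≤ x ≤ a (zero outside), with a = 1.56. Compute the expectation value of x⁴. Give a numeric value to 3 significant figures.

0.169

⟨x⁴⟩ = ∫ x⁴·|ψ|² dx / ∫|ψ|² dx (integrals over the domain).
ψ is even, so ∫ over [−a, a] = 2∫₀ᵃ with ψ = 1 − x/a there: ∫₀ᵃ (1 − x/a)² dx = a/3, ∫₀ᵃ x²(1 − x/a)² dx = a³/30, ∫₀ᵃ x⁴(1 − x/a)² dx = a⁵/105.
State is unnormalized: ∫|ψ|² dx = 1.0400, and ∫ψ*·x⁴·ψ dx = 0.17598, so ⟨x⁴⟩ = 0.17598 / 1.0400.
⟨x⁴⟩ = 0.16921.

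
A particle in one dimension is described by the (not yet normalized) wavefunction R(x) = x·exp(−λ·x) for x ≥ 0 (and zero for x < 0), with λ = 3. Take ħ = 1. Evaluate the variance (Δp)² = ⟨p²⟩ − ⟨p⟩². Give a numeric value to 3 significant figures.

Compute ⟨p⟩ and ⟨p²⟩ separately; (Δp)² = ⟨p²⟩ − ⟨p⟩².
Differentiate x·exp(−λ·x) with the product rule; every integrand then reduces to terms xʲ·e^(−2λx) on [0, ∞), with ∫₀^∞ xʲ·e^(−2λx) dx = j!/(2λ)^(j+1).
Normalization: ∫|R|² dx = 0.0092593.
⟨p⟩ = 0.0000 and ⟨p²⟩ = 9.0000.
(Δp)² = 9.0000 − (0.0000)² = 9.0000.

9.00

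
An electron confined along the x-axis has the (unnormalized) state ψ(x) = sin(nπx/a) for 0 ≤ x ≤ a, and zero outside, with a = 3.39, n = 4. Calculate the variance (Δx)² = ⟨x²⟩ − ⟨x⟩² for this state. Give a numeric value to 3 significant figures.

Compute ⟨x⟩ and ⟨x²⟩ separately, then (Δx)² = ⟨x²⟩ − ⟨x⟩².
With sin²θ = (1 − cos2θ)/2 on 0 ≤ x ≤ a: ∫sin²(nπx/a) dx = a/2, ∫x·sin²(nπx/a) dx = a²/4, ∫x²·sin²(nπx/a) dx = a³·(1/6 − 1/(4n²π²)); higher powers xᵏ the same way, integrating xᵏ·cos(2nπx/a) by parts.
Normalization: ∫|ψ|² dx = 1.6950.
⟨x⟩ = 1.6950 and ⟨x²⟩ = 3.7943.
(Δx)² = 3.7943 − (1.6950)² = 0.92129.

0.921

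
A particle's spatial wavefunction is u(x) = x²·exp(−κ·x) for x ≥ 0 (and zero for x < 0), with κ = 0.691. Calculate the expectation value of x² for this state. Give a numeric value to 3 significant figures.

15.7

⟨x²⟩ = ∫ x²·|u|² dx / ∫|u|² dx (integrals over the domain).
Every integrand reduces to terms xʲ·e^(−2κx) on [0, ∞); use ∫₀^∞ xʲ·e^(−2κx) dx = j!/(2κ)^(j+1).
State is unnormalized: ∫|u|² dx = 4.7607, and ∫u*·x²·u dx = 74.778, so ⟨x²⟩ = 74.778 / 4.7607.
⟨x²⟩ = 15.707.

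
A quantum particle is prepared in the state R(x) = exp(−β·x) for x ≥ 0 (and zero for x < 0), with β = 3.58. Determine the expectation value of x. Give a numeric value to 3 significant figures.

⟨x⟩ = ∫ x·|R|² dx / ∫|R|² dx (integrals over the domain).
Every integrand reduces to terms xʲ·e^(−2βx) on [0, ∞); use ∫₀^∞ xʲ·e^(−2βx) dx = j!/(2β)^(j+1).
State is unnormalized: ∫|R|² dx = 0.13966, and ∫R*·x·R dx = 0.019506, so ⟨x⟩ = 0.019506 / 0.13966.
⟨x⟩ = 0.13966.

0.140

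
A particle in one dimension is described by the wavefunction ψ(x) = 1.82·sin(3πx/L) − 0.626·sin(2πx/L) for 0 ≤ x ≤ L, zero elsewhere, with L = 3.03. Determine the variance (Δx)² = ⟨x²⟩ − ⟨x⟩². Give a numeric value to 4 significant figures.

0.5751

Compute ⟨x⟩ and ⟨x²⟩ separately, then (Δx)² = ⟨x²⟩ − ⟨x⟩².
On 0 ≤ x ≤ L (j ≠ l): ∫sin²(jπx/L) dx = L/2, ∫sin(jπx/L)·sin(lπx/L) dx = 0; diagonal moments ∫x·sin²(jπx/L) dx = L²/4, ∫x²·sin²(jπx/L) dx = L³·(1/6 − 1/(4j²π²)); cross terms ∫x·sin(jπx/L)·sin(lπx/L) dx = 0 for j + l even and −4jlL²/(π²(j² − l²)²) for j + l odd, ∫x²·sin(jπx/L)·sin(lπx/L) dx = (−1)^(j+l)·4jlL³/(π²(j² − l²)²); higher powers the same way via product-to-sum and parts.
Normalization: ∫|ψ|² dx = 5.6120.
⟨x⟩ = 1.8776 and ⟨x²⟩ = 4.1004.
(Δx)² = 4.1004 − (1.8776)² = 0.57509.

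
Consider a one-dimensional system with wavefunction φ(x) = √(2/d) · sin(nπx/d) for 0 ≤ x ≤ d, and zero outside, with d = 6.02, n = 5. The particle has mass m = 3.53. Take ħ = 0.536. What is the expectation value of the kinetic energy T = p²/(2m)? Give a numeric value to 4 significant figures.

0.2771

T = −(ħ²/2m) d²/dx², so ⟨T⟩ = −(ħ²/2m) ∫ φ*·φ'' dx; with m = 3.53.
d/dx sin(nπx/d) = (nπ/d)·cos(nπx/d) and d²/dx² sin(nπx/d) = −(nπ/d)²·sin(nπx/d); on 0 ≤ x ≤ d, ∫sin²(nπx/d) dx = d/2 and ∫sin(nπx/d)·cos(nπx/d) dx = 0.
⟨T⟩ = 0.27706.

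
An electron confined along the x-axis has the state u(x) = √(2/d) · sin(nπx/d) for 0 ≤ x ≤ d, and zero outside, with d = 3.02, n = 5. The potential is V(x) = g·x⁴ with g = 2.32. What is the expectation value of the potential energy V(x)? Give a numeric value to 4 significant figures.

37.82

⟨V⟩ = ∫ V(x)·|u|² dx.
With sin²θ = (1 − cos2θ)/2 on 0 ≤ x ≤ d: ∫sin²(nπx/d) dx = d/2, ∫x·sin²(nπx/d) dx = d²/4, ∫x²·sin²(nπx/d) dx = d³·(1/6 − 1/(4n²π²)); higher powers xᵏ the same way, integrating xᵏ·cos(2nπx/d) by parts.
⟨V⟩ = 37.819.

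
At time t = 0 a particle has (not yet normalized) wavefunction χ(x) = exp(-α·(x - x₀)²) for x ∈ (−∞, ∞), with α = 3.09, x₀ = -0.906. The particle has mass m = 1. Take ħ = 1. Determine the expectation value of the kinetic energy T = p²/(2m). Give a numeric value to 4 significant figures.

1.545

T = −(ħ²/2m) d²/dx², so ⟨T⟩ = −(ħ²/2m) ∫ χ*·χ'' dx / ∫|χ|² dx; with m = 1.
Gaussian moments (u = x − x₀): ∫u^(2j)·e^(−2αu²) du = (2j−1)!!/(4α)^j · √(π/(2α)), odd powers integrate to 0; here √(π/(2α)) = 0.71299. Derivatives: d/dx e^(−αu²) = −2αu·e^(−αu²), d²/dx² e^(−αu²) = (4α²u² − 2α)·e^(−αu²).
State is unnormalized: ∫|χ|² dx = 0.71299, and ∫χ*·(−ħ²/2m · χ'') dx = 1.1016, so ⟨T⟩ = 1.1016 / 0.71299.
⟨T⟩ = 1.5450.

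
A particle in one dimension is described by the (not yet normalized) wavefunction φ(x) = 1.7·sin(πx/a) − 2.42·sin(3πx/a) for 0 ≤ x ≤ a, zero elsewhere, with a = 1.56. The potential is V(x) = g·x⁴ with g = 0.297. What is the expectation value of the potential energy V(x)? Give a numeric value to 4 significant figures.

0.1870

⟨V⟩ = ∫ V(x)·|φ|² dx / ∫|φ|² dx.
On 0 ≤ x ≤ a (j ≠ l): ∫sin²(jπx/a) dx = a/2, ∫sin(jπx/a)·sin(lπx/a) dx = 0; diagonal moments ∫x·sin²(jπx/a) dx = a²/4, ∫x²·sin²(jπx/a) dx = a³·(1/6 − 1/(4j²π²)); cross terms ∫x·sin(jπx/a)·sin(lπx/a) dx = 0 for j + l even and −4jla²/(π²(j² − l²)²) for j + l odd, ∫x²·sin(jπx/a)·sin(lπx/a) dx = (−1)^(j+l)·4jla³/(π²(j² − l²)²); higher powers the same way via product-to-sum and parts.
State is unnormalized: ∫|φ|² dx = 6.8222, and ∫φ*·V(x)·φ dx = 1.2755, so ⟨V⟩ = 1.2755 / 6.8222.
⟨V⟩ = 0.18696.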